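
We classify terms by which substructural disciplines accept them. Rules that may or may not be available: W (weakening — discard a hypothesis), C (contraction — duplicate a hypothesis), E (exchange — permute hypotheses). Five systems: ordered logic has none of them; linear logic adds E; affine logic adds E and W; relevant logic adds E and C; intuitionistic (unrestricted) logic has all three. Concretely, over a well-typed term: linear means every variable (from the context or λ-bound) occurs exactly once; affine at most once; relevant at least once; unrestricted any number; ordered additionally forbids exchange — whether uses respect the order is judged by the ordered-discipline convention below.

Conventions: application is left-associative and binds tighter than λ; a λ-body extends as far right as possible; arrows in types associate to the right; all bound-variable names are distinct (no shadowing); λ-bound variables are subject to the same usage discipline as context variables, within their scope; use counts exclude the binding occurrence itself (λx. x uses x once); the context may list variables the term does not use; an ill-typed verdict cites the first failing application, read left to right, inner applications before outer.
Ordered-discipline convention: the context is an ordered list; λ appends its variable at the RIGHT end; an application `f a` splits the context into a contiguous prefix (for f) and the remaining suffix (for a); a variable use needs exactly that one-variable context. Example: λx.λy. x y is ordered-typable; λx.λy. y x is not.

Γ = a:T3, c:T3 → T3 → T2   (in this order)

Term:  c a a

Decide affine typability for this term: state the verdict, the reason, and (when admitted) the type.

no — a ×2 used more than once (contraction)
usage: a ×2; c ×1
uses in reading order: c, a, a
typing: the term checks, with type T2
all disciplines: ordered ✗ · linear ✗ · affine ✗ · relevant ✓ · unrestricted ✓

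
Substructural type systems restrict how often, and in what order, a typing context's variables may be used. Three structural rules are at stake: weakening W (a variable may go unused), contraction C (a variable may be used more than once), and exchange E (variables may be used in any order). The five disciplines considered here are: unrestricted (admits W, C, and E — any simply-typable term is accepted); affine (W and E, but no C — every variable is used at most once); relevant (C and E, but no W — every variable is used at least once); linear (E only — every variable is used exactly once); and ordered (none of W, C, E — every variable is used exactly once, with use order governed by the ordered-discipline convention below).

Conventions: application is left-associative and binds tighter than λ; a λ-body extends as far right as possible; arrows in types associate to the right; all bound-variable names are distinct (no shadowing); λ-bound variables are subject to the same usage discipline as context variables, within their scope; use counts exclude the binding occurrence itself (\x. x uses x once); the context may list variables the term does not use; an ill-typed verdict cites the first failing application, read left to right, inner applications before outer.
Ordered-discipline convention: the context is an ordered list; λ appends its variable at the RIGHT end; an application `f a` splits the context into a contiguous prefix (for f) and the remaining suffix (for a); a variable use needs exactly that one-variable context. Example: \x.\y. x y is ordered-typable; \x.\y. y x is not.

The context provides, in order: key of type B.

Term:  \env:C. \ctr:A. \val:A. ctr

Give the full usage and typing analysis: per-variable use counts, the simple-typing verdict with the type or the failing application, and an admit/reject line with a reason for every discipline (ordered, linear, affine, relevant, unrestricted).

counts: key=0; env (λ-bound)=0; ctr (λ-bound)=1; val (λ-bound)=0
uses in reading order: ctr
typing: ✓ — C -> A -> A -> A
ordered: ✗ — needs weakening: key, env, val unused
linear: ✗ — needs weakening: key, env, val unused
affine: ✓ — at most one use each (key, env, ctr, val)
relevant: ✗ — needs weakening: key, env, val unused
unrestricted: ✓ — simply typable at C -> A -> A -> A; W, C, E all held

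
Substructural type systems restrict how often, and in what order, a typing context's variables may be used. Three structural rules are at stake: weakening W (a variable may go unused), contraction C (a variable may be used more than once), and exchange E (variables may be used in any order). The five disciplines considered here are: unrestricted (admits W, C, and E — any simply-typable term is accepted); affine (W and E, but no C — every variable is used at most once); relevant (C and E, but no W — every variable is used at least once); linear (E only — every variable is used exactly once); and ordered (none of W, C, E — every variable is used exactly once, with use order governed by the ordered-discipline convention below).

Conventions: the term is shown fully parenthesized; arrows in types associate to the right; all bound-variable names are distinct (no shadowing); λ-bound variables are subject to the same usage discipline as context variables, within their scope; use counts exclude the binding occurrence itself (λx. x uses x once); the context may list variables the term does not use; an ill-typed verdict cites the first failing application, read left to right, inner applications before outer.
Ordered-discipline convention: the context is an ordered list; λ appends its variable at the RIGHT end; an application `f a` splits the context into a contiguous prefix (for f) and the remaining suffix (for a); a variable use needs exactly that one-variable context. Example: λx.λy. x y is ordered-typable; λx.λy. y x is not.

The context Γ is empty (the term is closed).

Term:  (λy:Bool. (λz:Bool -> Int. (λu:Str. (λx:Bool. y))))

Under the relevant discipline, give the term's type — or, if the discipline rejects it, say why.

not well-typed under relevant — z, u, x never used (weakening)
variable uses: y (bound) ×1; z (bound) ×0; u (bound) ×0; x (bound) ×0
order of uses: y
typing: well-typed — term : Bool -> (Bool -> Int) -> Str -> Bool -> Bool
all disciplines: ordered ✗ | linear ✗ | affine ✓ | relevant ✗ | unrestricted ✓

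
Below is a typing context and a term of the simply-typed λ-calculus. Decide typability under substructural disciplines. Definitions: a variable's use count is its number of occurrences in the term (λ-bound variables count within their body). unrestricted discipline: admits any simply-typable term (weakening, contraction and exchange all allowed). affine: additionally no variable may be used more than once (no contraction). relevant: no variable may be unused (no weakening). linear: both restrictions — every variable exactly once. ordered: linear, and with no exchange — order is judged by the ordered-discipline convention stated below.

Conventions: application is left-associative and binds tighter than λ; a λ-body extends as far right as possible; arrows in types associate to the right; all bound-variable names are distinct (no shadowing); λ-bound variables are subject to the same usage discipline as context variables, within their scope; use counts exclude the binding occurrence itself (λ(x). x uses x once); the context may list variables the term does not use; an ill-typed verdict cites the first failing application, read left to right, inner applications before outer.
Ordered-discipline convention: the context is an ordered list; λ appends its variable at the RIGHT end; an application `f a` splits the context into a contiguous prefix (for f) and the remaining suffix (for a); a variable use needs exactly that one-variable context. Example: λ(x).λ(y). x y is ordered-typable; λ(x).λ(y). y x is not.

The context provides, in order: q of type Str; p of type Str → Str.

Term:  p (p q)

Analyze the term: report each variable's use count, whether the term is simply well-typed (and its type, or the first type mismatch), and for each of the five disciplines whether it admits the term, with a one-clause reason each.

variable uses: q ×1, p ×2
uses in reading order: p, p, q
typing: ✓ — Str
ordered: ✗, needs contraction — p ×2
linear: ✗, needs contraction — p ×2
affine: ✗, needs contraction — p ×2
relevant: ✓, q, p: all used, weakening unneeded
unrestricted: ✓, type-checks (Str) and nothing is barred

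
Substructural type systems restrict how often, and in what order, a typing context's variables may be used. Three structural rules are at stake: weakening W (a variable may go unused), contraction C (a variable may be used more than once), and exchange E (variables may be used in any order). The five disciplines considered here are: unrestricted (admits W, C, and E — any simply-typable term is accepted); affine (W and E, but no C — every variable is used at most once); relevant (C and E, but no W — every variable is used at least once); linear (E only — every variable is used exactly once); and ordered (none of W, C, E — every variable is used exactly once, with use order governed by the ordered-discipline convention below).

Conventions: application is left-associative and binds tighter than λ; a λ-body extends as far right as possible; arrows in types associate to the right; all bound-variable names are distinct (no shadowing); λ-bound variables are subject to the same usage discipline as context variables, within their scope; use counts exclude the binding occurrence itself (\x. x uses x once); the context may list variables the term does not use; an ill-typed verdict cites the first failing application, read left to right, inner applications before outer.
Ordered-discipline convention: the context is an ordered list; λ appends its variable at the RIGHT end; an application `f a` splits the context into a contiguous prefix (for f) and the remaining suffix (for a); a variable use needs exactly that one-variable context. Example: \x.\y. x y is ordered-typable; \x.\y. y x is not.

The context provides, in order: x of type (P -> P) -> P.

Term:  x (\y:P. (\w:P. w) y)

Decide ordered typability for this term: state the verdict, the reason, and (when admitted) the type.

yes — x, y, w once each; derivable with no W/C/E; term : P
counts: x: 1×; y (bound): 1×; w (bound): 1×
uses in reading order: x, w, y
typing: well-typed — term : P
all disciplines: ordered ✓, linear ✓, affine ✓, relevant ✓, unrestricted ✓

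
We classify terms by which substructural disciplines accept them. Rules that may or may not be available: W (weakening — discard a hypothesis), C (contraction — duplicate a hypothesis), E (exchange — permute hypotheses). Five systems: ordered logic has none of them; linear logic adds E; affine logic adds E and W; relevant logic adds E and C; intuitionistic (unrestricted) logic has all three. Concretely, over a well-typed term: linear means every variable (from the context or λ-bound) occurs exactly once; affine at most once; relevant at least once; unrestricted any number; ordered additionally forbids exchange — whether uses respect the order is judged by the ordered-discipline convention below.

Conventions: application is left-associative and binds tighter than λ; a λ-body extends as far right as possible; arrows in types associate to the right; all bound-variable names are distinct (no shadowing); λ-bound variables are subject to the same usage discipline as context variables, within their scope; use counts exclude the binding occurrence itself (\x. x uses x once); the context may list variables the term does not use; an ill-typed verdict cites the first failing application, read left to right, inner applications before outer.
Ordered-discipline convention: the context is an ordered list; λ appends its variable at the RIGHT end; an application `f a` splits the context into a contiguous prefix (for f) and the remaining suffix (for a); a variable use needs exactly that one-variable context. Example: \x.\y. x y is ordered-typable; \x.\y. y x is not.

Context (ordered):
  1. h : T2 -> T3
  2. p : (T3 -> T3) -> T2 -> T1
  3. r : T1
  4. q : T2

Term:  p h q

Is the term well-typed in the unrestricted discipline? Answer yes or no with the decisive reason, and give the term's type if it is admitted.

no — a type mismatch blocks all five
variable uses: h=1; p=1; r=0; q=1
order of uses: p, h, q
typing: ill-typed: an argument T2 -> T3 mismatches the expected T3 -> T3
across the five disciplines: ordered ✗ · linear ✗ · affine ✗ · relevant ✗ · unrestricted ✗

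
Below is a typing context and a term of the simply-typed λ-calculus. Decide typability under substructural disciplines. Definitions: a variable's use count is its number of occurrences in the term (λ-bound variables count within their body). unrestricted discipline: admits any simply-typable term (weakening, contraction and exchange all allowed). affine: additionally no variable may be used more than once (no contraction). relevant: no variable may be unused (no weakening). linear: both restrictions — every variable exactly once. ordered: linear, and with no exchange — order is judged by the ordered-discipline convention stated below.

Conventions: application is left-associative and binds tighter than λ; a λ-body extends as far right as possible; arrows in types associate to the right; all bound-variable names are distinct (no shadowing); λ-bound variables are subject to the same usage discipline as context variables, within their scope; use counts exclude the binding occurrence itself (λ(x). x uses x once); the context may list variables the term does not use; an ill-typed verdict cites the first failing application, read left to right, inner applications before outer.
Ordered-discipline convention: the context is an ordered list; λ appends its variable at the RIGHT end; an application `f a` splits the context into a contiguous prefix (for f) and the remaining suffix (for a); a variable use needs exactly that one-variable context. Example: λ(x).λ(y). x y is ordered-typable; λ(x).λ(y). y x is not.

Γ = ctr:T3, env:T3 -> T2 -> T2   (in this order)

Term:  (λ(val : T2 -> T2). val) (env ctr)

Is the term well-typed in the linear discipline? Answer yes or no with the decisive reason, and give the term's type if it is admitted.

yes — single use per variable (ctr, env, val); term : T2 -> T2
use counts: ctr ×1; env ×1; val (bound) ×1
uses in reading order: val, env, ctr
typing: well-typed — term : T2 -> T2
summary: ordered ✗; linear ✓; affine ✓; relevant ✓; unrestricted ✓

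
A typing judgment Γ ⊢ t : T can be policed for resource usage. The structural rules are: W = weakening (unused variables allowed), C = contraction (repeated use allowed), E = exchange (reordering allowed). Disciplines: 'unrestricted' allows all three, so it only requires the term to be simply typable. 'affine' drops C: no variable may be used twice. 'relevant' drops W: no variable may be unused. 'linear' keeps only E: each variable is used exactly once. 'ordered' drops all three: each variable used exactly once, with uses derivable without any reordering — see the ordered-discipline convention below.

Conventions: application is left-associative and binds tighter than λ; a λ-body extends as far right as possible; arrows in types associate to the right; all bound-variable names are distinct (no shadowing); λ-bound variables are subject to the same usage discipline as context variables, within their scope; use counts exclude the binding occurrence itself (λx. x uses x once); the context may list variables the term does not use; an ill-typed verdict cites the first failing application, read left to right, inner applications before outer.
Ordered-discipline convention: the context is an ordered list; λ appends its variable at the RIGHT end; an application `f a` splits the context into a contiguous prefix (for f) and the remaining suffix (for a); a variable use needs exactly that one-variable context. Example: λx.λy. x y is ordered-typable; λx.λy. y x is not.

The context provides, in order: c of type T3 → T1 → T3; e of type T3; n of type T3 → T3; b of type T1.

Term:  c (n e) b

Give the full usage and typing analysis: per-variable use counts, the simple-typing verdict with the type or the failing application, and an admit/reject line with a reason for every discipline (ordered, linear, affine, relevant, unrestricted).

variable uses: c=1; e=1; n=1; b=1
order of uses: c, n, e, b
typing: well-typed — term : T3
ordered: ✗ — use order c, n, e, b needs exchange
linear: ✓ — exactly-once usage across c, e, n, b
affine: ✓ — no duplicate uses among c, e, n, b
relevant: ✓ — at least one use each (c, e, n, b)
unrestricted: ✓ — simply typable at T3; W, C, E all held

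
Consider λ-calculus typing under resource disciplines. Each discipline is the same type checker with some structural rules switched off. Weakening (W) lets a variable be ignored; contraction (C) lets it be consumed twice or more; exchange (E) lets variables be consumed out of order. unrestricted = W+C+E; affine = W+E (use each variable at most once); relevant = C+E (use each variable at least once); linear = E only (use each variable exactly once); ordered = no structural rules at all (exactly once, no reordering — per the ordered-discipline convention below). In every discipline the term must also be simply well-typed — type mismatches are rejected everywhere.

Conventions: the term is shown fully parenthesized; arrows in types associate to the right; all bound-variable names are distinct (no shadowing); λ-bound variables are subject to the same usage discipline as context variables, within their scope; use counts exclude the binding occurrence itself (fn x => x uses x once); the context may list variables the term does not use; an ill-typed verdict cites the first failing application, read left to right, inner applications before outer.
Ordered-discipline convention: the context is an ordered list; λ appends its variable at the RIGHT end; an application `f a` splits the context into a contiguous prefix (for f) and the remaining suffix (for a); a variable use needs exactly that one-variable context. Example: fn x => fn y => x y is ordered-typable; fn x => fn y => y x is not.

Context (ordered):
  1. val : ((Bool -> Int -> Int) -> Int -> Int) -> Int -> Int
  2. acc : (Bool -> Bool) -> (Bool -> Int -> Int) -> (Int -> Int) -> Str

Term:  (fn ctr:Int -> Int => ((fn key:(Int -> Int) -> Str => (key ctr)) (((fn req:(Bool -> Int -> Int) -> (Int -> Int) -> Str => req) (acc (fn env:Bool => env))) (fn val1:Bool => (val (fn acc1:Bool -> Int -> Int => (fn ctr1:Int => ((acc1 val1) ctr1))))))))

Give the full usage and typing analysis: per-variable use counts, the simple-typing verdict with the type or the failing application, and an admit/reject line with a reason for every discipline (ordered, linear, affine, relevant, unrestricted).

variable uses: val: 1, acc: 1, ctr (bound): 1, key (bound): 1, req (bound): 1, env (bound): 1, val1 (bound): 1, acc1 (bound): 1, ctr1 (bound): 1
uses in reading order: key, ctr, req, acc, env, val, acc1, val1, ctr1
typing: well-typed — term : (Int -> Int) -> Str
ordered: ✗, use order key, ctr, req, acc, env, val, acc1, val1, ctr1 needs exchange
linear: ✓, exactly-once usage across val, acc, ctr, key, req, env, val1, acc1, ctr1
affine: ✓, none of val, acc, ctr, key, req, env, val1, acc1, ctr1 used more than once
relevant: ✓, val, acc, ctr, key, req, env, val1, acc1, ctr1: all used, weakening unneeded
unrestricted: ✓, simply typable at (Int -> Int) -> Str; W, C, E all held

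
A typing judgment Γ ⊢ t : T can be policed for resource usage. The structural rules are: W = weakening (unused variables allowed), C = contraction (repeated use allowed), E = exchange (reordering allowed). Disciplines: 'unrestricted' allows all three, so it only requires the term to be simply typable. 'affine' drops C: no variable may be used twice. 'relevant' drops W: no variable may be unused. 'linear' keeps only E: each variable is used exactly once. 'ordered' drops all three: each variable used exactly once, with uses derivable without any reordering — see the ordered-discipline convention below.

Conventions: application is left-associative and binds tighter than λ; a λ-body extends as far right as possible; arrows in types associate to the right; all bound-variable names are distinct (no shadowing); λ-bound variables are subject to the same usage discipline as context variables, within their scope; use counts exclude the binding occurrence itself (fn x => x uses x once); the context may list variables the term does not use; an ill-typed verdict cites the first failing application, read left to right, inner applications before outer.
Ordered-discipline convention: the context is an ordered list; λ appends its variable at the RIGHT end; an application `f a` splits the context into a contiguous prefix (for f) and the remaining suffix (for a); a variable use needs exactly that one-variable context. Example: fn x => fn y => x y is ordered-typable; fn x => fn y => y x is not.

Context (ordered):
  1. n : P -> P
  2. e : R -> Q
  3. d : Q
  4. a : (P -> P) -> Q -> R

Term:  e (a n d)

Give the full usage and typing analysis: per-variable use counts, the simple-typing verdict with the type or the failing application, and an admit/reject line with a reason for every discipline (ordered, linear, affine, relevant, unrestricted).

usage: n=1; e=1; d=1; a=1
uses in reading order: e, a, n, d
typing: well-typed at Q
ordered ✗ (needs exchange: uses follow e, a, n, d)
linear ✓ (n, e, d, a: one use apiece)
affine ✓ (n, e, d, a: no repeats, contraction unneeded)
relevant ✓ (none of n, e, d, a goes unused)
unrestricted ✓ (typability at Q is all that's needed)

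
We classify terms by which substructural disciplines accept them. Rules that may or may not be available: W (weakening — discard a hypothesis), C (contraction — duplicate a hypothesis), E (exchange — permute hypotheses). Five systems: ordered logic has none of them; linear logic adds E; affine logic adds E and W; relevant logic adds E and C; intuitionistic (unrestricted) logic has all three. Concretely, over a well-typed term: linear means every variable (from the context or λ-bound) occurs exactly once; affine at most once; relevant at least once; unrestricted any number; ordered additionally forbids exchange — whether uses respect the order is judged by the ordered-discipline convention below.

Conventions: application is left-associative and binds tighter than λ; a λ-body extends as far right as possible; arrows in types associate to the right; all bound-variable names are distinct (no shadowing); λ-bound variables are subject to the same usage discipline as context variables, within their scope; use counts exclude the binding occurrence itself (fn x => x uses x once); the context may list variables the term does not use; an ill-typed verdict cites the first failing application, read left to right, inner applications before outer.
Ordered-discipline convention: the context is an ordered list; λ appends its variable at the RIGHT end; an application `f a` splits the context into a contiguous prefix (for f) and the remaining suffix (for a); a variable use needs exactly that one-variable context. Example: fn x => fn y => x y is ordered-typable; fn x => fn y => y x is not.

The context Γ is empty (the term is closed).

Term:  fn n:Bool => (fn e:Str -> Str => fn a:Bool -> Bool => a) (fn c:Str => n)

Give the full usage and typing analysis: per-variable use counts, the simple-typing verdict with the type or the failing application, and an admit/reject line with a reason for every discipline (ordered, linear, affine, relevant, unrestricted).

counts: n (λ-bound): 1×; e (λ-bound): 0×; a (λ-bound): 1×; c (λ-bound): 0×
uses in reading order: a, n
typing: ill-typed: argument of type Str -> Bool where Str -> Str is required
ordered: ✗ — fails simple typing
linear: ✗ — a type mismatch blocks all five
affine: ✗ — the type mismatch rejects it
relevant: ✗ — not simply typable
unrestricted: ✗ — fails simple typing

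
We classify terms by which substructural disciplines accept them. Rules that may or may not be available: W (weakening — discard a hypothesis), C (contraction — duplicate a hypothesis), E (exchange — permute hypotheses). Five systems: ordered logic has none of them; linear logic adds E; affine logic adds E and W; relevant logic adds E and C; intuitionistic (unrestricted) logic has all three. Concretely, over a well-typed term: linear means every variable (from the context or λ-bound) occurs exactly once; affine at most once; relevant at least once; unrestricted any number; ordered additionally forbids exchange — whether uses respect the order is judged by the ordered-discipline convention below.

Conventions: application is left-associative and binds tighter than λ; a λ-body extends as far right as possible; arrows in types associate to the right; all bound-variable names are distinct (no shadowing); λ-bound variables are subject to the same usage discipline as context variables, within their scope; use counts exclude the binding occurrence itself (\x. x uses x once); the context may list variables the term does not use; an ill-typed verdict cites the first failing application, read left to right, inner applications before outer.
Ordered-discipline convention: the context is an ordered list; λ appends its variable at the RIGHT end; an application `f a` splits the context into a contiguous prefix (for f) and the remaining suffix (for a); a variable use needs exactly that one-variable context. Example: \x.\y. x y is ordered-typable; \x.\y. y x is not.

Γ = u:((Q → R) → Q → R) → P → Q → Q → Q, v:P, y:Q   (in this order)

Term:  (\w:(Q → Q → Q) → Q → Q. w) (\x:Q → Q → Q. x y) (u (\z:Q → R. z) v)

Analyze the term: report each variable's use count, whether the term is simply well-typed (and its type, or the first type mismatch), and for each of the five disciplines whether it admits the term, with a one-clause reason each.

counts: u: 1; v: 1; y: 1; w [bound]: 1; x [bound]: 1; z [bound]: 1
uses in reading order: w, x, y, u, z, v
typing: well-typed — term : Q → Q
ordered: ✗, no ordered split (uses run w, x, y, u, z, v)
linear: ✓, u, v, y, w, x, z: one use apiece
affine: ✓, none of u, v, y, w, x, z used more than once
relevant: ✓, none of u, v, y, w, x, z goes unused
unrestricted: ✓, typability at Q → Q is all that's needed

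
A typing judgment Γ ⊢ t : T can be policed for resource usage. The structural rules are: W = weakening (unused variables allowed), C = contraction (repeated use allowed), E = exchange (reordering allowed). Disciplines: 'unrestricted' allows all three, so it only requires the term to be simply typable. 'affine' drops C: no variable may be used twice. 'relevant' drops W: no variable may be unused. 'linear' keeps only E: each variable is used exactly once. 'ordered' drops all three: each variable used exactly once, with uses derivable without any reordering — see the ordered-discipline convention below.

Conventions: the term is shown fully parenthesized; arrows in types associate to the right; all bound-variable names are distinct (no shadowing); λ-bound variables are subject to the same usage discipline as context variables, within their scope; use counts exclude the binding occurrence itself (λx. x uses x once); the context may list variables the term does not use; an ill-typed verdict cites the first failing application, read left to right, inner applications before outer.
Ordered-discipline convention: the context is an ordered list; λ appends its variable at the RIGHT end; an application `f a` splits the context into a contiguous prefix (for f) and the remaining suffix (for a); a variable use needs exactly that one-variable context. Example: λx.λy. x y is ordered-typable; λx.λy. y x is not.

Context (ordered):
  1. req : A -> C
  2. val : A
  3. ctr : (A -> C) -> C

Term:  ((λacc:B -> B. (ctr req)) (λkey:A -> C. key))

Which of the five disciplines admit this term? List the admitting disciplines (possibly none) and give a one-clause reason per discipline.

accepted by: none
variable uses: req: 1; val: 0; ctr: 1; acc (bound): 0; key (bound): 1
use order (left to right): ctr, req, key
typing: ill-typed: argument of type (A -> C) -> A -> C where B -> B is required
ordered ✗ (not simply typable)
linear ✗ (fails simple typing)
affine ✗ (a type mismatch blocks all five)
relevant ✗ (the type mismatch rejects it)
unrestricted ✗ (not simply typable)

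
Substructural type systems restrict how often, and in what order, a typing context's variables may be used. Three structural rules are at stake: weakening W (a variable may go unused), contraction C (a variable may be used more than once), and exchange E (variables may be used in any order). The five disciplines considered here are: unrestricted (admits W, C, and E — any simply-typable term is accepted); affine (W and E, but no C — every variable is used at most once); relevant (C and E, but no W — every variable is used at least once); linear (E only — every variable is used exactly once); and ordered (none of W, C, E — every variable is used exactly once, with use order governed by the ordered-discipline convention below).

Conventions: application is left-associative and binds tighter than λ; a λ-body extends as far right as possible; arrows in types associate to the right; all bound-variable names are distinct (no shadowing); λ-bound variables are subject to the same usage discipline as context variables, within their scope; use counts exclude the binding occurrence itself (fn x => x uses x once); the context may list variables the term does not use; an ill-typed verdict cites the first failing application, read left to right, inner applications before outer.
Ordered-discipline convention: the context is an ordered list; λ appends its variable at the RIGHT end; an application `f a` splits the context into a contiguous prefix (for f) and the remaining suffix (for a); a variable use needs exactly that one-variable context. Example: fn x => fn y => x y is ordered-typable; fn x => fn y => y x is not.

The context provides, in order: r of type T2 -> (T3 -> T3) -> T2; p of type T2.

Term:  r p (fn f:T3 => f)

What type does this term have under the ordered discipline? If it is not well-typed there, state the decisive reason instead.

term : T2
use counts: r: 1×; p: 1×; f (λ-bound): 1×
uses in reading order: r, p, f
typing: well-typed at T2
across the five disciplines: ordered ✓; linear ✓; affine ✓; relevant ✓; unrestricted ✓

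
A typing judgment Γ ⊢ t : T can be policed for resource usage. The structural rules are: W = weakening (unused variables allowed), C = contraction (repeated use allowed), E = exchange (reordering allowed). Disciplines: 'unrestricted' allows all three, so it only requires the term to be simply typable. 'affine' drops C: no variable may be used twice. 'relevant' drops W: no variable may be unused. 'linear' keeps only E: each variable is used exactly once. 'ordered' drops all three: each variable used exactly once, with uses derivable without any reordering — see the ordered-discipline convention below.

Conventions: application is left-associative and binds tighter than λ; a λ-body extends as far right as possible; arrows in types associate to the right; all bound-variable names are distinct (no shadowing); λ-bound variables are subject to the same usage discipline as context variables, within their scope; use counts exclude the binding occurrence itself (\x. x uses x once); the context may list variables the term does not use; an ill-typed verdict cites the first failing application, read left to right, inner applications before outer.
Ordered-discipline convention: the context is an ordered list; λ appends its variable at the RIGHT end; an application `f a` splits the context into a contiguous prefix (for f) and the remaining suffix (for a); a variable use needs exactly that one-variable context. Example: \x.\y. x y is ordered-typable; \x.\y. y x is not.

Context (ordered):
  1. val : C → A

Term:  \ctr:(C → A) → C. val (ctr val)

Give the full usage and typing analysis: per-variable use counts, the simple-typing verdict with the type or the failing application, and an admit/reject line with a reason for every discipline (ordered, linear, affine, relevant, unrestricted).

counts: val ×2; ctr (λ-bound) ×1
left-to-right use order: val, ctr, val
typing: well-typed — term : ((C → A) → C) → A
ordered: ✗, val ×2 used more than once (contraction)
linear: ✗, val ×2 used more than once (contraction)
affine: ✗, val ×2 used more than once (contraction)
relevant: ✓, none of val, ctr goes unused
unrestricted: ✓, type-checks (((C → A) → C) → A) and nothing is barred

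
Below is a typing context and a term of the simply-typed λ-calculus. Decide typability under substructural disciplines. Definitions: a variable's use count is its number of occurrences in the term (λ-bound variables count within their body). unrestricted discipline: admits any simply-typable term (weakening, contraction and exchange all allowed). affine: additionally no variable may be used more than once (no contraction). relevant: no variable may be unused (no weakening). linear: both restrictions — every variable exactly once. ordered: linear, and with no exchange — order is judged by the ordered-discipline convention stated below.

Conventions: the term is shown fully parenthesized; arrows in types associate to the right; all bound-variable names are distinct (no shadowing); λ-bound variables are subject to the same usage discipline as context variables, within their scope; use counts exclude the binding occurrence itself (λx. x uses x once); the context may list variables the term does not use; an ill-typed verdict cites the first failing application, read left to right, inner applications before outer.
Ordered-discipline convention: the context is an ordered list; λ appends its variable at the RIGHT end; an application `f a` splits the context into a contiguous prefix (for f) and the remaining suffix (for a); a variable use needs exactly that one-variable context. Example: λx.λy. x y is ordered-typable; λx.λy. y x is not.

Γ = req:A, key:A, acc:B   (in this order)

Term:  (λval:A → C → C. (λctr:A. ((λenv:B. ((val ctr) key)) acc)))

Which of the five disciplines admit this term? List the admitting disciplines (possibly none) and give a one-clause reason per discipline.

admitted by: none
counts: req=0, key=1, acc=1, val [bound]=1, ctr [bound]=1, env [bound]=0
order of uses: val, ctr, key, acc
typing: ill-typed: an application expects C but receives A
ordered: ✗ — the type mismatch rejects it
linear: ✗ — not simply typable
affine: ✗ — fails simple typing
relevant: ✗ — a type mismatch blocks all five
unrestricted: ✗ — the type mismatch rejects it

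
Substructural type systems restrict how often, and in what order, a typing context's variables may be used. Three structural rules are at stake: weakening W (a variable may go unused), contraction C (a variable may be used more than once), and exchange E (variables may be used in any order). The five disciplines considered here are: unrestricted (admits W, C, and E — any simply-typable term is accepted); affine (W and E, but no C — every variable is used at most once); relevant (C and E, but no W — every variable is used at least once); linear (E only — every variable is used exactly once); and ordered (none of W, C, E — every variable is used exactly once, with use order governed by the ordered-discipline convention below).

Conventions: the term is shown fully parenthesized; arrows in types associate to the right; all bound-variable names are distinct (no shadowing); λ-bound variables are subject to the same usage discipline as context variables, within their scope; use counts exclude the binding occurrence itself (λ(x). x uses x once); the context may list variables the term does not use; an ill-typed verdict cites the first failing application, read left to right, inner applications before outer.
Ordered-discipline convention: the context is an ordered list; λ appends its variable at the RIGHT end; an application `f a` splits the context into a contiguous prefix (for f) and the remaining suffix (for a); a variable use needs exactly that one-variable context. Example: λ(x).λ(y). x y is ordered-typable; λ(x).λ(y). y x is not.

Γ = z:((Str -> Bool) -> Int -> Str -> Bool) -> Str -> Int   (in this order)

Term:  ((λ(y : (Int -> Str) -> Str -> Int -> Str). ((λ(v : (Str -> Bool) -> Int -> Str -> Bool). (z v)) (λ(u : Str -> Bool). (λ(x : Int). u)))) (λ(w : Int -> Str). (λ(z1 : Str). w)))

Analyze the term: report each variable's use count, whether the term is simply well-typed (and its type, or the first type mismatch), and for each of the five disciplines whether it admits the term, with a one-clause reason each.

use counts: z=1, y [bound]=0, v [bound]=1, u [bound]=1, x [bound]=0, w [bound]=1, z1 [bound]=0
uses in reading order: z, v, u, w
typing: well-typed at Str -> Int
ordered ✗ (y, x, z1 never used (weakening))
linear ✗ (y, x, z1 never used (weakening))
affine ✓ (no duplicate uses among z, y, v, u, x, w, z1)
relevant ✗ (y, x, z1 never used (weakening))
unrestricted ✓ (typability at Str -> Int is all that's needed)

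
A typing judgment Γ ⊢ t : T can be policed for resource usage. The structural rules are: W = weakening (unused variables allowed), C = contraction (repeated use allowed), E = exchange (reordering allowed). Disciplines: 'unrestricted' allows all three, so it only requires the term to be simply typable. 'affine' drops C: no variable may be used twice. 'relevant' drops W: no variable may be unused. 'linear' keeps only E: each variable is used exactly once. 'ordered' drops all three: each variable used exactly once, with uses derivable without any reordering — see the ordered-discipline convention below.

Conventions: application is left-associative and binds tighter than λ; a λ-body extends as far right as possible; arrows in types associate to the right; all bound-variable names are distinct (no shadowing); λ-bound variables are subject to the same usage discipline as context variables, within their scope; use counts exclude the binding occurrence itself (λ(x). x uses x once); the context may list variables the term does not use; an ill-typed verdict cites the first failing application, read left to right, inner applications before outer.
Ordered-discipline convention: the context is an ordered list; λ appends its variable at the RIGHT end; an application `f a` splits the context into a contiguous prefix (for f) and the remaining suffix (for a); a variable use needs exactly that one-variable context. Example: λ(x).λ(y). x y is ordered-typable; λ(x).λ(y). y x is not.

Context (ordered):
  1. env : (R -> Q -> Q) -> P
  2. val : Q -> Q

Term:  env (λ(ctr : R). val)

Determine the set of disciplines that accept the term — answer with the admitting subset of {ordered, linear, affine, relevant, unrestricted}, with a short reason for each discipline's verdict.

admitted by: affine, unrestricted
usage: env ×1, val ×1, ctr [bound] ×0
order of uses: env, val
typing: well-typed at P
ordered ✗ (needs weakening: ctr unused)
linear ✗ (needs weakening: ctr unused)
affine ✓ (none of env, val, ctr used more than once)
relevant ✗ (needs weakening: ctr unused)
unrestricted ✓ (well-typed at P; no restrictions here)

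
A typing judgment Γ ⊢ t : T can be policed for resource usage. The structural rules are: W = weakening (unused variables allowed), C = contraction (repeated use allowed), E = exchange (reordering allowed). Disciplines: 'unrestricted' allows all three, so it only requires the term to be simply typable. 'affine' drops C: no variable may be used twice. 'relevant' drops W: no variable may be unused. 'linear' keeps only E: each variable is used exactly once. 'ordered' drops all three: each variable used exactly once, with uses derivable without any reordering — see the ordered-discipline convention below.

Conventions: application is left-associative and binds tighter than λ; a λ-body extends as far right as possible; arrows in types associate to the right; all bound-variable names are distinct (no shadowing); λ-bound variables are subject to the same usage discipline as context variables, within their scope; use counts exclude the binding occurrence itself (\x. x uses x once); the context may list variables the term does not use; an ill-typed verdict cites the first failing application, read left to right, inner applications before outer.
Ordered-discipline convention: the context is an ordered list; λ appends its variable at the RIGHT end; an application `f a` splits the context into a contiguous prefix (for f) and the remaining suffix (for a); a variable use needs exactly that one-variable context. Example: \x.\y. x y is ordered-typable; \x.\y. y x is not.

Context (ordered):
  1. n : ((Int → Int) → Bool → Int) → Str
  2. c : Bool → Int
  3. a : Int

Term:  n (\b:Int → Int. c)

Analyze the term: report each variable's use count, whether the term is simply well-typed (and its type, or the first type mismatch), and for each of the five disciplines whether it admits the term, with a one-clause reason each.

counts: n ×1, c ×1, a ×0, b [bound] ×0
uses in reading order: n, c
typing: the term checks, with type Str
ordered ✗ (a, b never used (weakening))
linear ✗ (a, b never used (weakening))
affine ✓ (n, c, a, b: no repeats, contraction unneeded)
relevant ✗ (a, b never used (weakening))
unrestricted ✓ (simply typable at Str; W, C, E all held)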